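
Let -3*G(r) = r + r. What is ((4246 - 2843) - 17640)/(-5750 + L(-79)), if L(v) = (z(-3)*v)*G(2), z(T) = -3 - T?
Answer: 16237/5750 ≈ 2.8238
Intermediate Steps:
G(r) = -2*r/3 (G(r) = -(r + r)/3 = -2*r/3)
L(v) = 0 (L(v) = ((-3 - 1*(-3))*v)*(-2/3*2) = ((-3 + 3)*v)*(-4/3) = (0*v)*(-4/3) = 0*(-4/3) = 0)
((4246 - 2843) - 17640)/(-5750 + L(-79)) = ((4246 - 2843) - 17640)/(-5750 + 0) = (1403 - 17640)/(-5750) = -16237*(-1/5750) = 16237/5750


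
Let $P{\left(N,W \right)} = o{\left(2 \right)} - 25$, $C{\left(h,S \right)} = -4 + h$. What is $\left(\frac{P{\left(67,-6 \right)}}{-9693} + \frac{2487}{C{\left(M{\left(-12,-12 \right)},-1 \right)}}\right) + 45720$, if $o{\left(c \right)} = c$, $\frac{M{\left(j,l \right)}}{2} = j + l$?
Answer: $\frac{23020420625}{504036} \approx 45672.0$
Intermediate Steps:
$M{\left(j,l \right)} = 2 j + 2 l$ ($M{\left(j,l \right)} = 2 \left(j + l\right) = 2 j + 2 l$)
$P{\left(N,W \right)} = -23$ ($P{\left(N,W \right)} = 2 - 25 = -23$)
$\left(\frac{P{\left(67,-6 \right)}}{-9693} + \frac{2487}{C{\left(M{\left(-12,-12 \right)},-1 \right)}}\right) + 45720 = \left(- \frac{23}{-9693} + \frac{2487}{-4 + \left(2 \left(-12\right) + 2 \left(-12\right)\right)}\right) + 45720 = \left(\left(-23\right) \left(- \frac{1}{9693}\right) + \frac{2487}{-4 - 48}\right) + 45720 = \left(\frac{23}{9693} + \frac{2487}{-4 - 48}\right) + 45720 = \left(\frac{23}{9693} + \frac{2487}{-52}\right) + 45720 = \left(\frac{23}{9693} + 2487 \left(- \frac{1}{52}\right)\right) + 45720 = \left(\frac{23}{9693} - \frac{2487}{52}\right) + 45720 = - \frac{24105295}{504036} + 45720 = \frac{23020420625}{504036}$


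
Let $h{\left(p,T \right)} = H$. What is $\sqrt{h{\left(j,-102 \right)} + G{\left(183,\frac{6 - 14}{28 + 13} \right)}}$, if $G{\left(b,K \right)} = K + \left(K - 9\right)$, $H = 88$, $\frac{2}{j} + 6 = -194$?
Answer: $\frac{\sqrt{132143}}{41} \approx 8.8662$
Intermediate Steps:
$j = - \frac{1}{100}$ ($j = \frac{2}{-6 - 194} = \frac{2}{-200} = 2 \left(- \frac{1}{200}\right) = - \frac{1}{100} \approx -0.01$)
$G{\left(b,K \right)} = -9 + 2 K$ ($G{\left(b,K \right)} = K + \left(-9 + K\right) = -9 + 2 K$)
$h{\left(p,T \right)} = 88$
$\sqrt{h{\left(j,-102 \right)} + G{\left(183,\frac{6 - 14}{28 + 13} \right)}} = \sqrt{88 - \left(9 - 2 \frac{6 - 14}{28 + 13}\right)} = \sqrt{88 - \left(9 - 2 \left(- \frac{8}{41}\right)\right)} = \sqrt{88 - \left(9 - 2 \left(\left(-8\right) \frac{1}{41}\right)\right)} = \sqrt{88 + \left(-9 + 2 \left(- \frac{8}{41}\right)\right)} = \sqrt{88 - \frac{385}{41}} = \sqrt{\frac{3223}{41}} = \frac{\sqrt{132143}}{41}$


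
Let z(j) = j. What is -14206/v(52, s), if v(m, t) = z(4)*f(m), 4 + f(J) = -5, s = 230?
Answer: 7103/18 ≈ 394.61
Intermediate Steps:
f(J) = -9 (f(J) = -4 - 5 = -9)
v(m, t) = -36 (v(m, t) = 4*(-9) = -36)
-14206/v(52, s) = -14206/(-36) = -14206*(-1/36) = 7103/18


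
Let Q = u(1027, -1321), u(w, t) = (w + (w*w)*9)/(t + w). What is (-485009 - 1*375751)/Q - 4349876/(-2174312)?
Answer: 36970925309273/1290126394466 ≈ 28.657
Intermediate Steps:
u(w, t) = (w + 9*w²)/(t + w) (u(w, t) = (w + w²*9)/(t + w) = (w + 9*w²)/(t + w))
Q = -4746794/147 (Q = 1027*(1 + 9*1027)/(-1321 + 1027) = 1027*(1 + 9243)/(-294) = 1027*(-1/294)*9244 = -4746794/147 ≈ -32291.)
(-485009 - 1*375751)/Q - 4349876/(-2174312) = (-485009 - 1*375751)/(-4746794/147) - 4349876/(-2174312) = (-485009 - 375751)*(-147/4746794) - 4349876*(-1/2174312) = -860760*(-147/4746794) + 1087469/543578 = 63265860/2373397 + 1087469/543578 = 36970925309273/1290126394466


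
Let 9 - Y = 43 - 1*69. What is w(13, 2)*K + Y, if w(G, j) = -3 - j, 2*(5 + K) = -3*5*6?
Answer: 285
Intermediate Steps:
K = -50 (K = -5 + (-3*5*6)/2 = -5 + (-15*6)/2 = -5 + (½)*(-90) = -5 - 45 = -50)
Y = 35 (Y = 9 - (43 - 1*69) = 9 - (43 - 69) = 9 - 1*(-26) = 9 + 26 = 35)
w(13, 2)*K + Y = (-3 - 1*2)*(-50) + 35 = (-3 - 2)*(-50) + 35 = -5*(-50) + 35 = 250 + 35 = 285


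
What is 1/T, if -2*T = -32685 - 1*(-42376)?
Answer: -2/9691 ≈ -0.00020638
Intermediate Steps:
T = -9691/2 (T = -(-32685 - 1*(-42376))/2 = -(-32685 + 42376)/2 = -½*9691 = -9691/2 ≈ -4845.5)
1/T = 1/(-9691/2) = -2/9691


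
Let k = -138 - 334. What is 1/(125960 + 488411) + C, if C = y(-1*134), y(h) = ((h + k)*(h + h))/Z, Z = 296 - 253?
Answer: 99778765411/26417953 ≈ 3776.9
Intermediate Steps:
k = -472
Z = 43
y(h) = 2*h*(-472 + h)/43 (y(h) = ((h - 472)*(h + h))/43 = ((-472 + h)*(2*h))*(1/43) = (2*h*(-472 + h))*(1/43) = 2*h*(-472 + h)/43)
C = 162408/43 (C = 2*(-1*134)*(-472 - 1*134)/43 = (2/43)*(-134)*(-472 - 134) = (2/43)*(-134)*(-606) = 162408/43 ≈ 3776.9)
1/(125960 + 488411) + C = 1/(125960 + 488411) + 162408/43 = 1/614371 + 162408/43 = 99778765411/26417953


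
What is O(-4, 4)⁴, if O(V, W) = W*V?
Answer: 65536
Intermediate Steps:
O(V, W) = V*W
O(-4, 4)⁴ = (-4*4)⁴ = (-16)⁴ = 65536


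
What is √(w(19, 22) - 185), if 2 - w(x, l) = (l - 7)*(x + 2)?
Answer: I*√498 ≈ 22.316*I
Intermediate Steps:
w(x, l) = 2 - (-7 + l)*(2 + x) (w(x, l) = 2 - (l - 7)*(x + 2) = 2 - (-7 + l)*(2 + x))
√(w(19, 22) - 185) = √((16 - 2*22 + 7*19 - 1*22*19) - 185) = √((16 - 44 + 133 - 418) - 185) = √(-313 - 185) = √(-498) = I*√498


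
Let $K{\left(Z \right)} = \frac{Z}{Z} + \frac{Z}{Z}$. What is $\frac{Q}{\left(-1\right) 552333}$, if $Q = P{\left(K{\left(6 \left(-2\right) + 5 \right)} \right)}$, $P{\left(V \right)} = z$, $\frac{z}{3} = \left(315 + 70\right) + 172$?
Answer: $- \frac{557}{184111} \approx -0.0030253$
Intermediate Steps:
$K{\left(Z \right)} = 2$ ($K{\left(Z \right)} = 1 + 1 = 2$)
$z = 1671$ ($z = 3 \left(\left(315 + 70\right) + 172\right) = 3 \left(385 + 172\right) = 3 \cdot 557 = 1671$)
$P{\left(V \right)} = 1671$
$Q = 1671$
$\frac{Q}{\left(-1\right) 552333} = \frac{1671}{\left(-1\right) 552333} = \frac{1671}{-552333} = 1671 \left(- \frac{1}{552333}\right) = - \frac{557}{184111}$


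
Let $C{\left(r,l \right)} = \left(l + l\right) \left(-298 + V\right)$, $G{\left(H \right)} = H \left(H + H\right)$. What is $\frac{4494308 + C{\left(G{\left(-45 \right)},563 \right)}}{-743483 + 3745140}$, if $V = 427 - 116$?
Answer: $\frac{4508946}{3001657} \approx 1.5022$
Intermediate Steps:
$V = 311$ ($V = 427 - 116 = 311$)
$G{\left(H \right)} = 2 H^{2}$ ($G{\left(H \right)} = H 2 H = 2 H^{2}$)
$C{\left(r,l \right)} = 26 l$ ($C{\left(r,l \right)} = \left(l + l\right) \left(-298 + 311\right) = 2 l 13 = 26 l$)
$\frac{4494308 + C{\left(G{\left(-45 \right)},563 \right)}}{-743483 + 3745140} = \frac{4494308 + 26 \cdot 563}{-743483 + 3745140} = \frac{4494308 + 14638}{3001657} = 4508946 \cdot \frac{1}{3001657} = \frac{4508946}{3001657}$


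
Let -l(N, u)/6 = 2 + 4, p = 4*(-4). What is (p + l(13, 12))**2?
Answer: 2704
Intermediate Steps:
p = -16
l(N, u) = -36 (l(N, u) = -6*(2 + 4) = -6*6 = -36)
(p + l(13, 12))**2 = (-16 - 36)**2 = (-52)**2 = 2704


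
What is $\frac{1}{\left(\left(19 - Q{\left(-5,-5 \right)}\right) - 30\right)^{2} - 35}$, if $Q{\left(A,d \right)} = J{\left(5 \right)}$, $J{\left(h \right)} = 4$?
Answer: $\frac{1}{190} \approx 0.0052632$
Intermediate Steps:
$Q{\left(A,d \right)} = 4$
$\frac{1}{\left(\left(19 - Q{\left(-5,-5 \right)}\right) - 30\right)^{2} - 35} = \frac{1}{\left(\left(19 - 4\right) - 30\right)^{2} - 35} = \frac{1}{\left(15 - 30\right)^{2} - 35} = \frac{1}{\left(-15\right)^{2} - 35} = \frac{1}{225 - 35} = \frac{1}{190}$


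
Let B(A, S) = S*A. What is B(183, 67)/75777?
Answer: 61/377 ≈ 0.16180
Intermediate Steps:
B(A, S) = A*S
B(183, 67)/75777 = (183*67)/75777 = 12261*(1/75777) = 61/377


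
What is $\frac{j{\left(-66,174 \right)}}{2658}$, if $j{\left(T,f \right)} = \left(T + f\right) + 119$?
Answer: $\frac{227}{2658} \approx 0.085403$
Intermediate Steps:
$j{\left(T,f \right)} = 119 + T + f$
$\frac{j{\left(-66,174 \right)}}{2658} = \frac{119 - 66 + 174}{2658} = 227 \cdot \frac{1}{2658} = \frac{227}{2658}$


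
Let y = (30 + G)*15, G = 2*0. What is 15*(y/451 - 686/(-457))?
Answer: 7725540/206107 ≈ 37.483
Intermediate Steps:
G = 0
y = 450 (y = (30 + 0)*15 = 30*15 = 450)
15*(y/451 - 686/(-457)) = 15*(450/451 - 686/(-457)) = 15*(450*(1/451) - 686*(-1/457)) = 15*(450/451 + 686/457) = 15*(515036/206107) = 7725540/206107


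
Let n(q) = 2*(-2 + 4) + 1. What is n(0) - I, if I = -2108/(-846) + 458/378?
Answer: 11518/8883 ≈ 1.2966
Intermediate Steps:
n(q) = 5 (n(q) = 2*2 + 1 = 4 + 1 = 5)
I = 32897/8883 (I = -2108*(-1/846) + 458*(1/378) = 1054/423 + 229/189 = 32897/8883 ≈ 3.7034)
n(0) - I = 5 - 1*32897/8883 = 5 - 32897/8883 = 11518/8883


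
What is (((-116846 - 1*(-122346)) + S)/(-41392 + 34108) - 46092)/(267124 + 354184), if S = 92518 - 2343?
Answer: -335829803/4525607472 ≈ -0.074207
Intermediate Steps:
S = 90175
(((-116846 - 1*(-122346)) + S)/(-41392 + 34108) - 46092)/(267124 + 354184) = (((-116846 - 1*(-122346)) + 90175)/(-41392 + 34108) - 46092)/(267124 + 354184) = (((-116846 + 122346) + 90175)/(-7284) - 46092)/621308 = ((5500 + 90175)*(-1/7284) - 46092)*(1/621308) = (95675*(-1/7284) - 46092)*(1/621308) = (-95675/7284 - 46092)*(1/621308) = -335829803/7284*1/621308 = -335829803/4525607472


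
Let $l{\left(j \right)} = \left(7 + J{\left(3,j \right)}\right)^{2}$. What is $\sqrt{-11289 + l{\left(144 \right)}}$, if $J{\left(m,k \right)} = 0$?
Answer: $2 i \sqrt{2810} \approx 106.02 i$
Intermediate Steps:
$l{\left(j \right)} = 49$ ($l{\left(j \right)} = \left(7 + 0\right)^{2} = 7^{2} = 49$)
$\sqrt{-11289 + l{\left(144 \right)}} = \sqrt{-11289 + 49} = \sqrt{-11240} = 2 i \sqrt{2810}$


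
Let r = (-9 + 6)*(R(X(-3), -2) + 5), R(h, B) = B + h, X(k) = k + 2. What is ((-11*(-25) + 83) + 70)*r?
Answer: -2568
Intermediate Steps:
X(k) = 2 + k
r = -6 (r = (-9 + 6)*((-2 + (2 - 3)) + 5) = -3*((-2 - 1) + 5) = -3*(-3 + 5) = -3*2 = -6)
((-11*(-25) + 83) + 70)*r = ((-11*(-25) + 83) + 70)*(-6) = ((275 + 83) + 70)*(-6) = (358 + 70)*(-6) = 428*(-6) = -2568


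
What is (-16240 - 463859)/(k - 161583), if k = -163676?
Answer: 480099/325259 ≈ 1.4761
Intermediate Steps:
(-16240 - 463859)/(k - 161583) = (-16240 - 463859)/(-163676 - 161583) = -480099/(-325259) = -480099*(-1/325259) = 480099/325259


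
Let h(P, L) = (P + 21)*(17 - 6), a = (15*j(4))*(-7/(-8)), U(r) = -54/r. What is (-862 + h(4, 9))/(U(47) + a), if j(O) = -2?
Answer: 110356/5151 ≈ 21.424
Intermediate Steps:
a = -105/4 (a = (15*(-2))*(-7/(-8)) = -(-210)*(-1)/8 = -30*7/8 = -105/4 ≈ -26.250)
h(P, L) = 231 + 11*P (h(P, L) = (21 + P)*11 = 231 + 11*P)
(-862 + h(4, 9))/(U(47) + a) = (-862 + (231 + 11*4))/(-54/47 - 105/4) = (-862 + (231 + 44))/(-54*1/47 - 105/4) = (-862 + 275)/(-54/47 - 105/4) = -587/(-5151/188) = -587*(-188/5151) = 110356/5151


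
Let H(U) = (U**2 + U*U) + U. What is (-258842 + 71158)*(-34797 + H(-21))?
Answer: 6369244224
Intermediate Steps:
H(U) = U + 2*U**2 (H(U) = (U**2 + U**2) + U = 2*U**2 + U = U + 2*U**2)
(-258842 + 71158)*(-34797 + H(-21)) = (-258842 + 71158)*(-34797 - 21*(1 + 2*(-21))) = -187684*(-34797 - 21*(1 - 42)) = -187684*(-34797 - 21*(-41)) = -187684*(-34797 + 861) = -187684*(-33936) = 6369244224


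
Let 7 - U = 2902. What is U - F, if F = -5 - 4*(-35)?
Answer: -3030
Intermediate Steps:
F = 135 (F = -5 + 140 = 135)
U = -2895 (U = 7 - 1*2902 = 7 - 2902 = -2895)
U - F = -2895 - 1*135 = -2895 - 135 = -3030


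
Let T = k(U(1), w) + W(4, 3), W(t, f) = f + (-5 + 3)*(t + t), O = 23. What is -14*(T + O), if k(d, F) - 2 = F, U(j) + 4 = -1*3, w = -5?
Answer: -98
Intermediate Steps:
W(t, f) = f - 4*t
U(j) = -7 (U(j) = -4 - 1*3 = -4 - 3 = -7)
k(d, F) = 2 + F
T = -16 (T = (2 - 5) + (3 - 4*4) = -3 + (3 - 16) = -3 - 13 = -16)
-14*(T + O) = -14*(-16 + 23) = -14*7 = -98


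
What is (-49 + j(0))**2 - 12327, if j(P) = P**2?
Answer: -9926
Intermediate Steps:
(-49 + j(0))**2 - 12327 = (-49 + 0**2)**2 - 12327 = (-49 + 0)**2 - 12327 = (-49)**2 - 12327 = 2401 - 12327 = -9926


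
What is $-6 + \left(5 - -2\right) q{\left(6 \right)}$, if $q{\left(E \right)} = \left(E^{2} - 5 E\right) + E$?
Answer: $78$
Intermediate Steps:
$q{\left(E \right)} = E^{2} - 4 E$
$-6 + \left(5 - -2\right) q{\left(6 \right)} = -6 + \left(5 - -2\right) 6 \left(-4 + 6\right) = -6 + \left(5 + 2\right) 6 \cdot 2 = -6 + 7 \cdot 12 = -6 + 84 = 78$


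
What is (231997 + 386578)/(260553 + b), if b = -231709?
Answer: 618575/28844 ≈ 21.446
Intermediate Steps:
(231997 + 386578)/(260553 + b) = (231997 + 386578)/(260553 - 231709) = 618575/28844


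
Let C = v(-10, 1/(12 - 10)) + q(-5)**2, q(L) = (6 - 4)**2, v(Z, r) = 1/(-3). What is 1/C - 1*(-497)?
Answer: 23362/47 ≈ 497.06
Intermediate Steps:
v(Z, r) = -1/3
q(L) = 4 (q(L) = 2**2 = 4)
C = 47/3 (C = -1/3 + 4**2 = -1/3 + 16 = 47/3 ≈ 15.667)
1/C - 1*(-497) = 1/(47/3) - 1*(-497) = 3/47 + 497 = 23362/47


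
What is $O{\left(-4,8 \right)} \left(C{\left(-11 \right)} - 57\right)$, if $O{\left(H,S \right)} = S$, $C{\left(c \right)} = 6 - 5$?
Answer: $-448$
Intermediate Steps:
$C{\left(c \right)} = 1$ ($C{\left(c \right)} = 6 - 5 = 1$)
$O{\left(-4,8 \right)} \left(C{\left(-11 \right)} - 57\right) = 8 \left(1 - 57\right) = 8 \left(-56\right) = -448$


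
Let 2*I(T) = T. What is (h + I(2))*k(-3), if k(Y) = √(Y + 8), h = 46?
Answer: 47*√5 ≈ 105.10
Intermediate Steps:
I(T) = T/2
k(Y) = √(8 + Y)
(h + I(2))*k(-3) = (46 + (½)*2)*√(8 - 3) = (46 + 1)*√5 = 47*√5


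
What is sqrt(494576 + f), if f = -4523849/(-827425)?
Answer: sqrt(13544254551269953)/165485 ≈ 703.26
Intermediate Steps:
f = 4523849/827425 (f = -4523849*(-1/827425) = 4523849/827425 ≈ 5.4674)
sqrt(494576 + f) = sqrt(494576 + 4523849/827425) = sqrt(409229070649/827425) = sqrt(13544254551269953)/165485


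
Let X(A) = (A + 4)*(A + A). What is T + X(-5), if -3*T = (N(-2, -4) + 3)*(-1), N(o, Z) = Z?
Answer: 29/3 ≈ 9.6667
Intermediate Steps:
X(A) = 2*A*(4 + A) (X(A) = (4 + A)*(2*A) = 2*A*(4 + A))
T = -⅓ (T = -(-4 + 3)*(-1)/3 = -(-1)*(-1)/3 = -⅓*1 = -⅓ ≈ -0.33333)
T + X(-5) = -⅓ + 2*(-5)*(4 - 5) = -⅓ + 2*(-5)*(-1) = -⅓ + 10 = 29/3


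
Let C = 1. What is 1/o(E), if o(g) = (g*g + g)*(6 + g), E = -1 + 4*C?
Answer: 1/108 ≈ 0.0092593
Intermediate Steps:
E = 3 (E = -1 + 4*1 = -1 + 4 = 3)
o(g) = (6 + g)*(g + g²) (o(g) = (g² + g)*(6 + g) = (g + g²)*(6 + g) = (6 + g)*(g + g²))
1/o(E) = 1/(3*(6 + 3² + 7*3)) = 1/(3*(6 + 9 + 21)) = 1/(3*36) = 1/108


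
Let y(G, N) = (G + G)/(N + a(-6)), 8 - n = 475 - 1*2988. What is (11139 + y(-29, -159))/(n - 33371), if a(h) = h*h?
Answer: -274031/758910 ≈ -0.36108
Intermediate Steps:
n = 2521 (n = 8 - (475 - 1*2988) = 8 - (475 - 2988) = 8 - 1*(-2513) = 8 + 2513 = 2521)
a(h) = h²
y(G, N) = 2*G/(36 + N) (y(G, N) = (G + G)/(N + (-6)²) = (2*G)/(N + 36) = (2*G)/(36 + N) = 2*G/(36 + N))
(11139 + y(-29, -159))/(n - 33371) = (11139 + 2*(-29)/(36 - 159))/(2521 - 33371) = (11139 + 2*(-29)/(-123))/(-30850) = (11139 + 2*(-29)*(-1/123))*(-1/30850) = (11139 + 58/123)*(-1/30850) = (1370155/123)*(-1/30850) = -274031/758910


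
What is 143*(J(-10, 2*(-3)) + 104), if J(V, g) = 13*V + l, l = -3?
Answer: -4147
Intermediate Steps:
J(V, g) = -3 + 13*V (J(V, g) = 13*V - 3 = -3 + 13*V)
143*(J(-10, 2*(-3)) + 104) = 143*((-3 + 13*(-10)) + 104) = 143*((-3 - 130) + 104) = 143*(-133 + 104) = 143*(-29) = -4147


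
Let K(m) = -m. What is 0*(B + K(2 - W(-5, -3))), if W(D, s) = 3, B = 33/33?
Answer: 0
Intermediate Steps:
B = 1 (B = 33*(1/33) = 1)
0*(B + K(2 - W(-5, -3))) = 0*(1 - (2 - 1*3)) = 0*(1 - (2 - 3)) = 0*(1 - 1*(-1)) = 0*(1 + 1) = 0*2 = 0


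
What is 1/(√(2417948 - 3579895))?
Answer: -I*√1161947/1161947 ≈ -0.0009277*I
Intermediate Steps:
1/(√(2417948 - 3579895)) = 1/(√(-1161947)) = 1/(I*√1161947) = -I*√1161947/1161947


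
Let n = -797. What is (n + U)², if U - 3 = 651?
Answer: 20449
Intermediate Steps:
U = 654 (U = 3 + 651 = 654)
(n + U)² = (-797 + 654)² = (-143)² = 20449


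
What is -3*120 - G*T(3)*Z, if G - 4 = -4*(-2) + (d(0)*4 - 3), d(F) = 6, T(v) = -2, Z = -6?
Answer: -756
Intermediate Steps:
G = 33 (G = 4 + (-4*(-2) + (6*4 - 3)) = 4 + (8 + (24 - 3)) = 4 + (8 + 21) = 4 + 29 = 33)
-3*120 - G*T(3)*Z = -3*120 - 33*(-2)*(-6) = -360 - (-66)*(-6) = -360 - 1*396 = -360 - 396 = -756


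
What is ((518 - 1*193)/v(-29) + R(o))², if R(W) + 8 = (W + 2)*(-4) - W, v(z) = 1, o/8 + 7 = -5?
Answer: 622521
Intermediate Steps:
o = -96 (o = -56 + 8*(-5) = -56 - 40 = -96)
R(W) = -16 - 5*W (R(W) = -8 + ((W + 2)*(-4) - W) = -8 + ((2 + W)*(-4) - W) = -8 + ((-8 - 4*W) - W) = -8 + (-8 - 5*W) = -16 - 5*W)
((518 - 1*193)/v(-29) + R(o))² = ((518 - 1*193)/1 + (-16 - 5*(-96)))² = ((518 - 193)*1 + (-16 + 480))² = (325*1 + 464)² = (325 + 464)² = 789² = 622521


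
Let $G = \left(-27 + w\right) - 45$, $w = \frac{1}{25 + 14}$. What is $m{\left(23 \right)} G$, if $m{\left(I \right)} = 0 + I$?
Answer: $- \frac{64561}{39} \approx -1655.4$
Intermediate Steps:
$w = \frac{1}{39} \approx 0.025641$
$m{\left(I \right)} = I$
$G = - \frac{2807}{39}$ ($G = \left(-27 + \frac{1}{39}\right) - 45 = - \frac{1052}{39} - 45 = - \frac{2807}{39} \approx -71.974$)
$m{\left(23 \right)} G = 23 \left(- \frac{2807}{39}\right) = - \frac{64561}{39}$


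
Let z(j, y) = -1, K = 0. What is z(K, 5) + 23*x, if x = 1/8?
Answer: 15/8 ≈ 1.8750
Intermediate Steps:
x = ⅛ ≈ 0.12500
z(K, 5) + 23*x = -1 + 23*(⅛) = -1 + 23/8 = 15/8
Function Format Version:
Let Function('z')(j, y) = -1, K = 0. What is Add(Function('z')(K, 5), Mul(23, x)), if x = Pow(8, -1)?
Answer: Rational(15, 8) ≈ 1.8750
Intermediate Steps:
x = Rational(1, 8) ≈ 0.12500
Add(Function('z')(K, 5), Mul(23, x)) = Add(-1, Mul(23, Rational(1, 8))) = Add(-1, Rational(23, 8)) = Rational(15, 8)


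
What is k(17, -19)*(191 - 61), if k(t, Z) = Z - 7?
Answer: -3380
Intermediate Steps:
k(t, Z) = -7 + Z
k(17, -19)*(191 - 61) = (-7 - 19)*(191 - 61) = -26*130 = -3380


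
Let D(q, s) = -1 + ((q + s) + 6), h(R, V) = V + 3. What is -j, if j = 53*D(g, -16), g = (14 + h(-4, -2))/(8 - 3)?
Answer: 424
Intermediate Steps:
h(R, V) = 3 + V
g = 3 (g = (14 + (3 - 2))/(8 - 3) = (14 + 1)/5 = 15*(⅕) = 3)
D(q, s) = 5 + q + s (D(q, s) = -1 + (6 + q + s) = 5 + q + s)
j = -424 (j = 53*(5 + 3 - 16) = 53*(-8) = -424)
-j = -1*(-424) = 424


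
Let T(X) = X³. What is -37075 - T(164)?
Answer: -4448019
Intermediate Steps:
-37075 - T(164) = -37075 - 1*164³ = -37075 - 1*4410944 = -37075 - 4410944 = -4448019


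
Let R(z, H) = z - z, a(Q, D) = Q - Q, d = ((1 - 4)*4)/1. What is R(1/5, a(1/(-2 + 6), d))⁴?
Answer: 0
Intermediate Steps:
d = -12 (d = -3*4*1 = -12*1 = -12)
a(Q, D) = 0
R(z, H) = 0
R(1/5, a(1/(-2 + 6), d))⁴ = 0⁴ = 0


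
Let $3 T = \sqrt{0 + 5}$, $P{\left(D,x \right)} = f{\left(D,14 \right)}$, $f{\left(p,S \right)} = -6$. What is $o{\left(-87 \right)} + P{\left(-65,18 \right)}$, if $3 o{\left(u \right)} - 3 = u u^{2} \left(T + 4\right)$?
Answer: $-878009 - 73167 \sqrt{5} \approx -1.0416 \cdot 10^{6}$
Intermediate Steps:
$P{\left(D,x \right)} = -6$
$T = \frac{\sqrt{5}}{3}$ ($T = \frac{\sqrt{0 + 5}}{3} = \frac{\sqrt{5}}{3} \approx 0.74536$)
$o{\left(u \right)} = 1 + \frac{u^{3} \left(4 + \frac{\sqrt{5}}{3}\right)}{3}$ ($o{\left(u \right)} = 1 + \frac{u u^{2} \left(\frac{\sqrt{5}}{3} + 4\right)}{3} = 1 + \frac{u^{3} \left(4 + \frac{\sqrt{5}}{3}\right)}{3}$)
$o{\left(-87 \right)} + P{\left(-65,18 \right)} = \left(1 + \frac{4 \left(-87\right)^{3}}{3} + \frac{\sqrt{5} \left(-87\right)^{3}}{9}\right) - 6 = \left(1 + \frac{4}{3} \left(-658503\right) + \frac{1}{9} \sqrt{5} \left(-658503\right)\right) - 6 = \left(1 - 878004 - 73167 \sqrt{5}\right) - 6 = \left(-878003 - 73167 \sqrt{5}\right) - 6 = -878009 - 73167 \sqrt{5}$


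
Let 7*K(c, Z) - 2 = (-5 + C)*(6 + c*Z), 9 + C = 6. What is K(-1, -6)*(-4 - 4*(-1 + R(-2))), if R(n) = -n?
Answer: 752/7 ≈ 107.43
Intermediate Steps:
C = -3 (C = -9 + 6 = -3)
K(c, Z) = -46/7 - 8*Z*c/7 (K(c, Z) = 2/7 + ((-5 - 3)*(6 + c*Z))/7 = 2/7 + (-8*(6 + Z*c))/7 = 2/7 + (-48 - 8*Z*c)/7 = 2/7 + (-48/7 - 8*Z*c/7) = -46/7 - 8*Z*c/7)
K(-1, -6)*(-4 - 4*(-1 + R(-2))) = (-46/7 - 8/7*(-6)*(-1))*(-4 - 4*(-1 - 1*(-2))) = (-46/7 - 48/7)*(-4 - 4*(-1 + 2)) = -94*(-4 - 4*1)/7 = -94*(-4 - 4)/7 = -94/7*(-8) = 752/7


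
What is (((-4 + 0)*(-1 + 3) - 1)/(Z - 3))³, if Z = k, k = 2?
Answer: 729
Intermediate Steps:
Z = 2
(((-4 + 0)*(-1 + 3) - 1)/(Z - 3))³ = (((-4 + 0)*(-1 + 3) - 1)/(2 - 3))³ = ((-4*2 - 1)/(-1))³ = ((-8 - 1)*(-1))³ = (-9*(-1))³ = 9³ = 729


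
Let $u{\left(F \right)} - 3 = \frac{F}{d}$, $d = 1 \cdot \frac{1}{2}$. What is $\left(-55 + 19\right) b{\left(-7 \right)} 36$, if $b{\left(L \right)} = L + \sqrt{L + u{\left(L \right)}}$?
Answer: $9072 - 3888 i \sqrt{2} \approx 9072.0 - 5498.5 i$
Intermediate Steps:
$d = \frac{1}{2}$ ($d = 1 \cdot \frac{1}{2} = \frac{1}{2} \approx 0.5$)
$u{\left(F \right)} = 3 + 2 F$ ($u{\left(F \right)} = 3 + F \frac{1}{\frac{1}{2}} = 3 + F 2 = 3 + 2 F$)
$b{\left(L \right)} = L + \sqrt{3 + 3 L}$ ($b{\left(L \right)} = L + \sqrt{L + \left(3 + 2 L\right)} = L + \sqrt{3 + 3 L}$)
$\left(-55 + 19\right) b{\left(-7 \right)} 36 = \left(-55 + 19\right) \left(-7 + \sqrt{3 + 3 \left(-7\right)}\right) 36 = - 36 \left(-7 + \sqrt{3 - 21}\right) 36 = - 36 \left(-7 + \sqrt{-18}\right) 36 = - 36 \left(-7 + 3 i \sqrt{2}\right) 36 = \left(252 - 108 i \sqrt{2}\right) 36 = 9072 - 3888 i \sqrt{2}$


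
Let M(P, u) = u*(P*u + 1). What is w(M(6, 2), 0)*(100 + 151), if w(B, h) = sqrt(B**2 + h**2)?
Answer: 6526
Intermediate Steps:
M(P, u) = u*(1 + P*u)
w(M(6, 2), 0)*(100 + 151) = sqrt((2*(1 + 6*2))**2 + 0**2)*(100 + 151) = sqrt((2*(1 + 12))**2 + 0)*251 = sqrt((2*13)**2 + 0)*251 = sqrt(26**2 + 0)*251 = sqrt(676 + 0)*251 = sqrt(676)*251 = 26*251 = 6526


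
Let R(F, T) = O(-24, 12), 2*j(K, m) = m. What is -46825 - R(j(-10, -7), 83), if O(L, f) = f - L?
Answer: -46861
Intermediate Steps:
j(K, m) = m/2
R(F, T) = 36 (R(F, T) = 12 - 1*(-24) = 12 + 24 = 36)
-46825 - R(j(-10, -7), 83) = -46825 - 1*36 = -46825 - 36 = -46861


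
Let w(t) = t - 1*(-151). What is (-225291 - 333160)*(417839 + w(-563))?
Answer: -233112525577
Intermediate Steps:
w(t) = 151 + t (w(t) = t + 151 = 151 + t)
(-225291 - 333160)*(417839 + w(-563)) = (-225291 - 333160)*(417839 + (151 - 563)) = -558451*(417839 - 412) = -558451*417427 = -233112525577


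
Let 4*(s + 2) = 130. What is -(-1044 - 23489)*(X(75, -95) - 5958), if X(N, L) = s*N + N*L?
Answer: -529692003/2 ≈ -2.6485e+8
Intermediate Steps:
s = 61/2 (s = -2 + (¼)*130 = -2 + 65/2 = 61/2 ≈ 30.500)
X(N, L) = 61*N/2 + L*N (X(N, L) = 61*N/2 + N*L = 61*N/2 + L*N)
-(-1044 - 23489)*(X(75, -95) - 5958) = -(-1044 - 23489)*((½)*75*(61 + 2*(-95)) - 5958) = -(-24533)*((½)*75*(61 - 190) - 5958) = -(-24533)*((½)*75*(-129) - 5958) = -(-24533)*(-9675/2 - 5958) = -(-24533)*(-21591)/2 = -1*529692003/2 = -529692003/2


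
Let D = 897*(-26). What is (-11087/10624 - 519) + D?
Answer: -253297871/10624 ≈ -23842.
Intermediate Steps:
D = -23322
(-11087/10624 - 519) + D = (-11087/10624 - 519) - 23322 = -5524943/10624 - 23322 = -253297871/10624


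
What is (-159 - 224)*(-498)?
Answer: 190734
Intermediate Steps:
(-159 - 224)*(-498) = -383*(-498) = 190734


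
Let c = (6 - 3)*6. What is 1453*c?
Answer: 26154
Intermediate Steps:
c = 18 (c = 3*6 = 18)
1453*c = 1453*18 = 26154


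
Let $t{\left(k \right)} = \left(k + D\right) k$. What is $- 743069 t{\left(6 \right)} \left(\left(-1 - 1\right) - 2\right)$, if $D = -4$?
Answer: $35667312$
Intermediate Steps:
$t{\left(k \right)} = k \left(-4 + k\right)$ ($t{\left(k \right)} = \left(k - 4\right) k = \left(-4 + k\right) k = k \left(-4 + k\right)$)
$- 743069 t{\left(6 \right)} \left(\left(-1 - 1\right) - 2\right) = - 743069 \cdot 6 \left(-4 + 6\right) \left(\left(-1 - 1\right) - 2\right) = - 743069 \cdot 6 \cdot 2 \left(-2 - 2\right) = - 743069 \cdot 12 \left(-4\right) = \left(-743069\right) \left(-48\right) = 35667312$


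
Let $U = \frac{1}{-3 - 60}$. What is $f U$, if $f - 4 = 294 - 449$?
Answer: $\frac{151}{63} \approx 2.3968$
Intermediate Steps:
$f = -151$ ($f = 4 + \left(294 - 449\right) = 4 - 155 = -151$)
$U = - \frac{1}{63}$ ($U = \frac{1}{-63} = - \frac{1}{63} \approx -0.015873$)
$f U = \left(-151\right) \left(- \frac{1}{63}\right) = \frac{151}{63}$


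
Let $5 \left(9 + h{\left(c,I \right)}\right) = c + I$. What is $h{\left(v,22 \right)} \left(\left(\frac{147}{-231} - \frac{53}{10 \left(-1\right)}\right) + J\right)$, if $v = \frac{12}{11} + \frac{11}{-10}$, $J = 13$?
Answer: $- \frac{4917733}{60500} \approx -81.285$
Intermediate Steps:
$v = - \frac{1}{110}$ ($v = 12 \cdot \frac{1}{11} + 11 \left(- \frac{1}{10}\right) = \frac{12}{11} - \frac{11}{10} = - \frac{1}{110} \approx -0.0090909$)
$h{\left(c,I \right)} = -9 + \frac{I}{5} + \frac{c}{5}$ ($h{\left(c,I \right)} = -9 + \frac{c + I}{5} = -9 + \frac{I + c}{5} = -9 + \left(\frac{I}{5} + \frac{c}{5}\right) = -9 + \frac{I}{5} + \frac{c}{5}$)
$h{\left(v,22 \right)} \left(\left(\frac{147}{-231} - \frac{53}{10 \left(-1\right)}\right) + J\right) = \left(-9 + \frac{1}{5} \cdot 22 + \frac{1}{5} \left(- \frac{1}{110}\right)\right) \left(\left(\frac{147}{-231} - \frac{53}{10 \left(-1\right)}\right) + 13\right) = \left(-9 + \frac{22}{5} - \frac{1}{550}\right) \left(\left(147 \left(- \frac{1}{231}\right) - \frac{53}{-10}\right) + 13\right) = - \frac{2531 \left(\left(- \frac{7}{11} - - \frac{53}{10}\right) + 13\right)}{550} = - \frac{2531 \left(\left(- \frac{7}{11} + \frac{53}{10}\right) + 13\right)}{550} = - \frac{2531 \left(\frac{513}{110} + 13\right)}{550} = \left(- \frac{2531}{550}\right) \frac{1943}{110} = - \frac{4917733}{60500}$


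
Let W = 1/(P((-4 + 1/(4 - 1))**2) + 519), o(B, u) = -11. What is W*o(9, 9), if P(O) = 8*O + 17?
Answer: -99/5792 ≈ -0.017093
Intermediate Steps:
P(O) = 17 + 8*O
W = 9/5792 (W = 1/((17 + 8*(-4 + 1/(4 - 1))**2) + 519) = 1/((17 + 8*(-4 + 1/3)**2) + 519) = 1/((17 + 8*(-11/3)**2) + 519) = 1/((17 + 8*(121/9)) + 519) = 1/((17 + 968/9) + 519) = 1/(1121/9 + 519) = 1/(5792/9) = 9/5792 ≈ 0.0015539)
W*o(9, 9) = (9/5792)*(-11) = -99/5792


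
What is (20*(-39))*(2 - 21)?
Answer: 14820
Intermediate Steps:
(20*(-39))*(2 - 21) = -780*(-19) = 14820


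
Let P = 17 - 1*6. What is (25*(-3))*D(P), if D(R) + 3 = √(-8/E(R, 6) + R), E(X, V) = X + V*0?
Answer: 225 - 75*√1243/11 ≈ -15.383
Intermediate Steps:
E(X, V) = X (E(X, V) = X + 0 = X)
P = 11 (P = 17 - 6 = 11)
D(R) = -3 + √(R - 8/R) (D(R) = -3 + √(-8/R + R) = -3 + √(R - 8/R))
(25*(-3))*D(P) = (25*(-3))*(-3 + √(11 - 8/11)) = -75*(-3 + √(11 - 8*1/11)) = -75*(-3 + √(11 - 8/11)) = -75*(-3 + √(113/11)) = -75*(-3 + √1243/11) = 225 - 75*√1243/11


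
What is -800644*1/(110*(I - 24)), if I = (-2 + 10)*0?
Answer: 200161/660 ≈ 303.27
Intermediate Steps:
I = 0 (I = 8*0 = 0)
-800644*1/(110*(I - 24)) = -800644*1/(110*(0 - 24)) = -800644/(110*(-24)) = -800644/(-2640) = -800644*(-1/2640) = 200161/660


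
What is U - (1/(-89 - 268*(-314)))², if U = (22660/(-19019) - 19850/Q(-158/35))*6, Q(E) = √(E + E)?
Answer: -22187897918167/3103792516188 + 59550*I*√2765/79 ≈ -7.1486 + 39637.0*I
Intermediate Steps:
Q(E) = √2*√E (Q(E) = √(2*E) = √2*√E)
U = -12360/1729 + 59550*I*√2765/79 (U = (22660/(-19019) - 19850*(-I*√2765/158))*6 = (22660*(-1/19019) - 19850*(-I*√2765/158))*6 = (-2060/1729 - 19850*(-I*√2765/158))*6 = (-2060/1729 - (-9925)*I*√2765/79)*6 = (-2060/1729 + 9925*I*√2765/79)*6 = -12360/1729 + 59550*I*√2765/79 ≈ -7.1486 + 39637.0*I)
U - (1/(-89 - 268*(-314)))² = (-12360/1729 + 59550*I*√2765/79) - (1/(-89 - 268*(-314)))² = (-12360/1729 + 59550*I*√2765/79) - (-1/314/(-357))² = (-12360/1729 + 59550*I*√2765/79) - (-1/357*(-1/314))² = (-12360/1729 + 59550*I*√2765/79) - (1/112098)² = (-12360/1729 + 59550*I*√2765/79) - 1*1/12565961604 = (-12360/1729 + 59550*I*√2765/79) - 1/12565961604 = -22187897918167/3103792516188 + 59550*I*√2765/79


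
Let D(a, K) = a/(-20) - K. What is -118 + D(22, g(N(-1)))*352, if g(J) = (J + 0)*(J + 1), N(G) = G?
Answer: -2526/5 ≈ -505.20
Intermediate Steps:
g(J) = J*(1 + J)
D(a, K) = -K - a/20 (D(a, K) = a*(-1/20) - K = -a/20 - K = -K - a/20)
-118 + D(22, g(N(-1)))*352 = -118 + (-(-1)*(1 - 1) - 1/20*22)*352 = -118 + (-(-1)*0 - 11/10)*352 = -118 + (-1*0 - 11/10)*352 = -118 + (0 - 11/10)*352 = -118 - 11/10*352 = -118 - 1936/5 = -2526/5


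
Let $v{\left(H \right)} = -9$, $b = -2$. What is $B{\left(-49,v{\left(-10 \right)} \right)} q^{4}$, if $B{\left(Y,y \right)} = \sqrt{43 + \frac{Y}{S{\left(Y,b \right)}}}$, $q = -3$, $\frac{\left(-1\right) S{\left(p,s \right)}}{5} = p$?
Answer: $\frac{81 \sqrt{1070}}{5} \approx 529.92$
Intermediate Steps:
$S{\left(p,s \right)} = - 5 p$
$B{\left(Y,y \right)} = \frac{\sqrt{1070}}{5}$ ($B{\left(Y,y \right)} = \sqrt{43 + \frac{Y}{\left(-5\right) Y}} = \sqrt{43 + Y \left(- \frac{1}{5 Y}\right)} = \sqrt{43 - \frac{1}{5}} = \sqrt{\frac{214}{5}} = \frac{\sqrt{1070}}{5}$)
$B{\left(-49,v{\left(-10 \right)} \right)} q^{4} = \frac{\sqrt{1070}}{5} \left(-3\right)^{4} = \frac{\sqrt{1070}}{5} \cdot 81 = \frac{81 \sqrt{1070}}{5}$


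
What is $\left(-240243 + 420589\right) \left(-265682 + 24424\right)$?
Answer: $-43509915268$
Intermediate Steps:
$\left(-240243 + 420589\right) \left(-265682 + 24424\right) = 180346 \left(-241258\right) = -43509915268$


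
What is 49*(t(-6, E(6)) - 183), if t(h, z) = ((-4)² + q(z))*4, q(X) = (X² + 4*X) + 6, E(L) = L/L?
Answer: -3675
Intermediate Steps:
E(L) = 1
q(X) = 6 + X² + 4*X
t(h, z) = 88 + 4*z² + 16*z (t(h, z) = ((-4)² + (6 + z² + 4*z))*4 = (16 + (6 + z² + 4*z))*4 = (22 + z² + 4*z)*4 = 88 + 4*z² + 16*z)
49*(t(-6, E(6)) - 183) = 49*((88 + 4*1² + 16*1) - 183) = 49*((88 + 4*1 + 16) - 183) = 49*((88 + 4 + 16) - 183) = 49*(108 - 183) = 49*(-75) = -3675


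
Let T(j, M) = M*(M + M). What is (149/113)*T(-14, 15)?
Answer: 67050/113 ≈ 593.36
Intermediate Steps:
T(j, M) = 2*M**2 (T(j, M) = M*(2*M) = 2*M**2)
(149/113)*T(-14, 15) = (149/113)*(2*15**2) = (149*(1/113))*(2*225) = (149/113)*450 = 67050/113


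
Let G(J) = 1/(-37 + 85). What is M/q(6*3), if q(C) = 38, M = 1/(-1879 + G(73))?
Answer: -24/1713629 ≈ -1.4005e-5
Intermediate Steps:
G(J) = 1/48
M = -48/90191 (M = 1/(-1879 + 1/48) = 1/(-90191/48) = -48/90191 ≈ -0.00053220)
M/q(6*3) = -48/90191/38 = -48/90191*1/38 = -24/1713629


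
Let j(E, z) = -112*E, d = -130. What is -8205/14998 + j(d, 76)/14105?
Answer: 225581/464938 ≈ 0.48519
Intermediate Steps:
-8205/14998 + j(d, 76)/14105 = -8205/14998 - 112*(-130)/14105 = -8205*1/14998 + 14560*(1/14105) = -8205/14998 + 32/31 = 225581/464938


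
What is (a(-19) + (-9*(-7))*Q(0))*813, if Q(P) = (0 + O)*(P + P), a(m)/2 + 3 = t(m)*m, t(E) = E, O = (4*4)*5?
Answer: 582108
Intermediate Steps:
O = 80 (O = 16*5 = 80)
a(m) = -6 + 2*m² (a(m) = -6 + 2*(m*m) = -6 + 2*m²)
Q(P) = 160*P (Q(P) = (0 + 80)*(P + P) = 80*(2*P) = 160*P)
(a(-19) + (-9*(-7))*Q(0))*813 = ((-6 + 2*(-19)²) + (-9*(-7))*(160*0))*813 = ((-6 + 2*361) + 63*0)*813 = ((-6 + 722) + 0)*813 = (716 + 0)*813 = 716*813 = 582108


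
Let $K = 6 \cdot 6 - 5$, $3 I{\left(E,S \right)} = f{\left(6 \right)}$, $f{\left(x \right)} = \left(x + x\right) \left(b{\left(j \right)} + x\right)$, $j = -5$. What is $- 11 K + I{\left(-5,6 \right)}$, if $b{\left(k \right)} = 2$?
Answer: $-309$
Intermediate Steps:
$f{\left(x \right)} = 2 x \left(2 + x\right)$ ($f{\left(x \right)} = \left(x + x\right) \left(2 + x\right) = 2 x \left(2 + x\right)$)
$I{\left(E,S \right)} = 32$ ($I{\left(E,S \right)} = \frac{2 \cdot 6 \left(2 + 6\right)}{3} = \frac{2 \cdot 6 \cdot 8}{3} = \frac{1}{3} \cdot 96 = 32$)
$K = 31$ ($K = 36 - 5 = 31$)
$- 11 K + I{\left(-5,6 \right)} = \left(-11\right) 31 + 32 = -341 + 32 = -309$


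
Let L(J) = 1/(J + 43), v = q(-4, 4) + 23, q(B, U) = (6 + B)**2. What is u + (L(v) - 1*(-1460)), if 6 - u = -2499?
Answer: 277551/70 ≈ 3965.0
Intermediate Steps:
u = 2505 (u = 6 - 1*(-2499) = 6 + 2499 = 2505)
v = 27 (v = (6 - 4)**2 + 23 = 2**2 + 23 = 4 + 23 = 27)
L(J) = 1/(43 + J)
u + (L(v) - 1*(-1460)) = 2505 + (1/(43 + 27) - 1*(-1460)) = 2505 + (1/70 + 1460) = 2505 + 102201/70 = 277551/70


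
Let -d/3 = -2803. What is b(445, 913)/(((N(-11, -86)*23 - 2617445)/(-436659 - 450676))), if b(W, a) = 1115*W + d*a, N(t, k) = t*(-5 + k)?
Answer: 3626357128660/1297211 ≈ 2.7955e+6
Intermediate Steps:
d = 8409 (d = -3*(-2803) = 8409)
b(W, a) = 1115*W + 8409*a
b(445, 913)/(((N(-11, -86)*23 - 2617445)/(-436659 - 450676))) = (1115*445 + 8409*913)/(((-11*(-5 - 86)*23 - 2617445)/(-436659 - 450676))) = (496175 + 7677417)/(((-11*(-91)*23 - 2617445)/(-887335))) = 8173592/(((1001*23 - 2617445)*(-1/887335))) = 8173592/(((23023 - 2617445)*(-1/887335))) = 8173592/((-2594422*(-1/887335))) = 8173592/(2594422/887335) = 8173592*(887335/2594422) = 3626357128660/1297211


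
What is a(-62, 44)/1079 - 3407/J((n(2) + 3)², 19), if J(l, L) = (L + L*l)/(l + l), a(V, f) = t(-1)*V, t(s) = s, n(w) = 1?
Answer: -117616870/348517 ≈ -337.48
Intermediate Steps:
a(V, f) = -V
J(l, L) = (L + L*l)/(2*l) (J(l, L) = (L + L*l)/((2*l)) = (L + L*l)*(1/(2*l)) = (L + L*l)/(2*l))
a(-62, 44)/1079 - 3407/J((n(2) + 3)², 19) = -1*(-62)/1079 - 3407*2*(1 + 3)²/(19*(1 + (1 + 3)²)) = 62*(1/1079) - 3407*32/(19*(1 + 4²)) = 62/1079 - 3407*32/(19*(1 + 16)) = 62/1079 - 3407/((½)*19*(1/16)*17) = 62/1079 - 3407/323/32 = 62/1079 - 3407*32/323 = 62/1079 - 109024/323 = -117616870/348517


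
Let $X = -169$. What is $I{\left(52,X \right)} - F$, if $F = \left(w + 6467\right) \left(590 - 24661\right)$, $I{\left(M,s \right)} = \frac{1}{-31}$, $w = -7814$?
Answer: $- \frac{1005132748}{31} \approx -3.2424 \cdot 10^{7}$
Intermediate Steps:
$I{\left(M,s \right)} = - \frac{1}{31}$
$F = 32423637$ ($F = \left(-7814 + 6467\right) \left(590 - 24661\right) = \left(-1347\right) \left(-24071\right) = 32423637$)
$I{\left(52,X \right)} - F = - \frac{1}{31} - 32423637 = - \frac{1005132748}{31}$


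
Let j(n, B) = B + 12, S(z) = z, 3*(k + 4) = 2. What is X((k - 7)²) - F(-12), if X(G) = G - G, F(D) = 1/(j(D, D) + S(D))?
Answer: 1/12 ≈ 0.083333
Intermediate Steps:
k = -10/3 (k = -4 + (⅓)*2 = -4 + ⅔ = -10/3 ≈ -3.3333)
j(n, B) = 12 + B
F(D) = 1/(12 + 2*D) (F(D) = 1/((12 + D) + D) = 1/(12 + 2*D))
X(G) = 0
X((k - 7)²) - F(-12) = 0 - 1/(2*(6 - 12)) = 0 - 1/(2*(-6)) = 0 - (-1)/(2*6) = 0 - 1*(-1/12) = 0 + 1/12 = 1/12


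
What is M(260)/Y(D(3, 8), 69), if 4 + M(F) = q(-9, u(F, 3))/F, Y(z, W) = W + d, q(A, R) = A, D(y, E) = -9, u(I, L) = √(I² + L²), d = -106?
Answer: 1049/9620 ≈ 0.10904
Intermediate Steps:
Y(z, W) = -106 + W (Y(z, W) = W - 106 = -106 + W)
M(F) = -4 - 9/F
M(260)/Y(D(3, 8), 69) = (-4 - 9/260)/(-106 + 69) = (-4 - 9*1/260)/(-37) = (-4 - 9/260)*(-1/37) = -1049/260*(-1/37) = 1049/9620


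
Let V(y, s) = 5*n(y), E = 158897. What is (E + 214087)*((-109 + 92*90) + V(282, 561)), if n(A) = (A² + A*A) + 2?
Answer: 299663178264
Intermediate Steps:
n(A) = 2 + 2*A² (n(A) = (A² + A²) + 2 = 2*A² + 2 = 2 + 2*A²)
V(y, s) = 10 + 10*y² (V(y, s) = 5*(2 + 2*y²) = 10 + 10*y²)
(E + 214087)*((-109 + 92*90) + V(282, 561)) = (158897 + 214087)*((-109 + 92*90) + (10 + 10*282²)) = 372984*((-109 + 8280) + (10 + 10*79524)) = 372984*(8171 + (10 + 795240)) = 372984*(8171 + 795250) = 372984*803421 = 299663178264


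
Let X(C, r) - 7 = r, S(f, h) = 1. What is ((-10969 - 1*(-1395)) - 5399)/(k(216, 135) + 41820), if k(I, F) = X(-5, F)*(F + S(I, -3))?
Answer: -483/1972 ≈ -0.24493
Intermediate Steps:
X(C, r) = 7 + r
k(I, F) = (1 + F)*(7 + F) (k(I, F) = (7 + F)*(F + 1) = (7 + F)*(1 + F) = (1 + F)*(7 + F))
((-10969 - 1*(-1395)) - 5399)/(k(216, 135) + 41820) = ((-10969 - 1*(-1395)) - 5399)/((1 + 135)*(7 + 135) + 41820) = ((-10969 + 1395) - 5399)/(136*142 + 41820) = (-9574 - 5399)/(19312 + 41820) = -14973/61132 = -14973*1/61132 = -483/1972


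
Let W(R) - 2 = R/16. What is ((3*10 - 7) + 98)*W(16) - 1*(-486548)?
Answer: 486911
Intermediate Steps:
W(R) = 2 + R/16
((3*10 - 7) + 98)*W(16) - 1*(-486548) = ((3*10 - 7) + 98)*(2 + (1/16)*16) - 1*(-486548) = ((30 - 7) + 98)*(2 + 1) + 486548 = (23 + 98)*3 + 486548 = 121*3 + 486548 = 363 + 486548 = 486911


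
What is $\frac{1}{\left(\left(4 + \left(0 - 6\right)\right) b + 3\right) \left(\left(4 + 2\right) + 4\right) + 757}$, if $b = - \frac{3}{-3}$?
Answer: $\frac{1}{767} \approx 0.0013038$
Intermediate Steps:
$b = 1$ ($b = \left(-3\right) \left(- \frac{1}{3}\right) = 1$)
$\frac{1}{\left(\left(4 + \left(0 - 6\right)\right) b + 3\right) \left(\left(4 + 2\right) + 4\right) + 757} = \frac{1}{\left(\left(4 + \left(0 - 6\right)\right) 1 + 3\right) \left(\left(4 + 2\right) + 4\right) + 757} = \frac{1}{\left(\left(4 + \left(0 - 6\right)\right) 1 + 3\right) \left(6 + 4\right) + 757} = \frac{1}{\left(\left(4 - 6\right) 1 + 3\right) 10 + 757} = \frac{1}{\left(\left(-2\right) 1 + 3\right) 10 + 757} = \frac{1}{\left(-2 + 3\right) 10 + 757} = \frac{1}{1 \cdot 10 + 757} = \frac{1}{10 + 757} = \frac{1}{767}$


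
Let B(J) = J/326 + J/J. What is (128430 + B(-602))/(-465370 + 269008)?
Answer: -3488992/5334501 ≈ -0.65404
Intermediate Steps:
B(J) = 1 + J/326 (B(J) = J*(1/326) + 1 = J/326 + 1 = 1 + J/326)
(128430 + B(-602))/(-465370 + 269008) = (128430 + (1 + (1/326)*(-602)))/(-465370 + 269008) = (128430 + (1 - 301/163))/(-196362) = (128430 - 138/163)*(-1/196362) = (20933952/163)*(-1/196362) = -3488992/5334501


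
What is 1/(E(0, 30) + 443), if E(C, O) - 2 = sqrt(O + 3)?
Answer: 445/197992 - sqrt(33)/197992 ≈ 0.0022186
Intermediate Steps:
E(C, O) = 2 + sqrt(3 + O) (E(C, O) = 2 + sqrt(O + 3) = 2 + sqrt(3 + O))
1/(E(0, 30) + 443) = 1/((2 + sqrt(3 + 30)) + 443) = 1/((2 + sqrt(33)) + 443) = 1/(445 + sqrt(33))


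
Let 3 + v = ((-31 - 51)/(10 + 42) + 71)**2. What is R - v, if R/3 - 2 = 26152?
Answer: 49784315/676 ≈ 73645.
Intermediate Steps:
R = 78462 (R = 6 + 3*26152 = 6 + 78456 = 78462)
v = 3255997/676 (v = -3 + ((-31 - 51)/(10 + 42) + 71)**2 = -3 + (-82/52 + 71)**2 = -3 + (-82*1/52 + 71)**2 = -3 + (-41/26 + 71)**2 = -3 + (1805/26)**2 = -3 + 3258025/676 = 3255997/676 ≈ 4816.6)
R - v = 78462 - 1*3255997/676 = 78462 - 3255997/676 = 49784315/676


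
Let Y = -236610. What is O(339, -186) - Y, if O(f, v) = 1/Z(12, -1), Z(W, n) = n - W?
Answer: 3075929/13 ≈ 2.3661e+5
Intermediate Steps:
O(f, v) = -1/13 (O(f, v) = 1/(-1 - 1*12) = 1/(-1 - 12) = 1/(-13) = -1/13)
O(339, -186) - Y = -1/13 - 1*(-236610) = -1/13 + 236610 = 3075929/13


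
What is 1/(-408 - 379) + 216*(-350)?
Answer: -59497201/787 ≈ -75600.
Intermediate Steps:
1/(-408 - 379) + 216*(-350) = 1/(-787) - 75600 = -1/787 - 75600 = -59497201/787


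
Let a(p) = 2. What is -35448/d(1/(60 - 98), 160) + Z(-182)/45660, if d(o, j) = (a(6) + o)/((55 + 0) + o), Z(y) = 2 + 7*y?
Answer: -18784238394/19025 ≈ -9.8735e+5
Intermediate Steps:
d(o, j) = (2 + o)/(55 + o) (d(o, j) = (2 + o)/((55 + 0) + o) = (2 + o)/(55 + o))
-35448/d(1/(60 - 98), 160) + Z(-182)/45660 = -35448*(55 + 1/(60 - 98))/(2 + 1/(60 - 98)) + (2 + 7*(-182))/45660 = -35448*(55 + 1/(-38))/(2 + 1/(-38)) + (2 - 1274)*(1/45660) = -35448*(55 - 1/38)/(2 - 1/38) - 1272*1/45660 = -35448/((75/38)/(2089/38)) - 106/3805 = -35448/((38/2089)*(75/38)) - 106/3805 = -35448/75/2089 - 106/3805 = -35448*2089/75 - 106/3805 = -24683624/25 - 106/3805 = -18784238394/19025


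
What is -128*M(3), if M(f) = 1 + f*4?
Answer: -1664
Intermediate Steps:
M(f) = 1 + 4*f
-128*M(3) = -128*(1 + 4*3) = -128*(1 + 12) = -128*13 = -1664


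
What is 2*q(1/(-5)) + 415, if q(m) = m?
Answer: 2073/5 ≈ 414.60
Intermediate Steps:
2*q(1/(-5)) + 415 = 2/(-5) + 415 = 2*(-1/5) + 415 = -2/5 + 415 = 2073/5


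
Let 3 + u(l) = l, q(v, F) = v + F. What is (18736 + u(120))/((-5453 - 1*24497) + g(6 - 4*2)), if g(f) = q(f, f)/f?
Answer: -18853/29948 ≈ -0.62952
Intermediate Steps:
q(v, F) = F + v
u(l) = -3 + l
g(f) = 2 (g(f) = (f + f)/f = (2*f)/f = 2)
(18736 + u(120))/((-5453 - 1*24497) + g(6 - 4*2)) = (18736 + (-3 + 120))/((-5453 - 1*24497) + 2) = (18736 + 117)/((-5453 - 24497) + 2) = 18853/(-29950 + 2) = 18853/(-29948) = 18853*(-1/29948) = -18853/29948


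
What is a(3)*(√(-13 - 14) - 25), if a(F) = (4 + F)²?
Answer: -1225 + 147*I*√3 ≈ -1225.0 + 254.61*I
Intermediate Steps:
a(3)*(√(-13 - 14) - 25) = (4 + 3)²*(√(-13 - 14) - 25) = 7²*(√(-27) - 25) = 49*(3*I*√3 - 25) = 49*(-25 + 3*I*√3) = -1225 + 147*I*√3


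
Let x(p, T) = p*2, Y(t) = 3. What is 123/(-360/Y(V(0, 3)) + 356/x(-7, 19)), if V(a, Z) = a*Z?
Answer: -861/1018 ≈ -0.84578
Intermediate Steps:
V(a, Z) = Z*a
x(p, T) = 2*p
123/(-360/Y(V(0, 3)) + 356/x(-7, 19)) = 123/(-360/3 + 356/((2*(-7)))) = 123/(-360*⅓ + 356/(-14)) = 123/(-120 + 356*(-1/14)) = 123/(-120 - 178/7) = 123/(-1018/7) = 123*(-7/1018) = -861/1018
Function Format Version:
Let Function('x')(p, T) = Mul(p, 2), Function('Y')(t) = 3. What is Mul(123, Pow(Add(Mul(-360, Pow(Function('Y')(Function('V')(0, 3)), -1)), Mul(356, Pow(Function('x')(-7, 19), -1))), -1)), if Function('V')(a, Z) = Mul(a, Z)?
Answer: Rational(-861, 1018) ≈ -0.84578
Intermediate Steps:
Function('V')(a, Z) = Mul(Z, a)
Function('x')(p, T) = Mul(2, p)
Mul(123, Pow(Add(Mul(-360, Pow(Function('Y')(Function('V')(0, 3)), -1)), Mul(356, Pow(Function('x')(-7, 19), -1))), -1)) = Mul(123, Pow(Add(Mul(-360, Pow(3, -1)), Mul(356, Pow(Mul(2, -7), -1))), -1)) = Mul(123, Pow(Add(Mul(-360, Rational(1, 3)), Mul(356, Pow(-14, -1))), -1)) = Mul(123, Pow(Add(-120, Mul(356, Rational(-1, 14))), -1)) = Mul(123, Pow(Add(-120, Rational(-178, 7)), -1)) = Mul(123, Pow(Rational(-1018, 7), -1)) = Mul(123, Rational(-7, 1018)) = Rational(-861, 1018)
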